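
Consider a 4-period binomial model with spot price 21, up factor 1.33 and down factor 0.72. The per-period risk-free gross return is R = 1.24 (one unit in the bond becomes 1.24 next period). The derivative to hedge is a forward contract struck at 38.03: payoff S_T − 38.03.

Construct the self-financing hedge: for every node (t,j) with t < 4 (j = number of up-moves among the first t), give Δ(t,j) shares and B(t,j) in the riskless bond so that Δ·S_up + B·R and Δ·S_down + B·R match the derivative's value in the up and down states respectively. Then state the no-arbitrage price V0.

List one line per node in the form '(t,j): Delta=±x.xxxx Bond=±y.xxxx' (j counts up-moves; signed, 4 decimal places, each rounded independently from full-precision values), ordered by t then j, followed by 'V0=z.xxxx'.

(0,0): Delta=1.0000 Bond=-16.0857
(1,0): Delta=1.0000 Bond=-19.9463
(1,1): Delta=1.0000 Bond=-19.9463
(2,0): Delta=1.0000 Bond=-24.7334
(2,1): Delta=1.0000 Bond=-24.7334
(2,2): Delta=1.0000 Bond=-24.7334
(3,0): Delta=1.0000 Bond=-30.6694
(3,1): Delta=1.0000 Bond=-30.6694
(3,2): Delta=1.0000 Bond=-30.6694
(3,3): Delta=1.0000 Bond=-30.6694
V0=4.9143

Under the risk-neutral measure, an up-move has probability p* = (R−d)/(u−d) = 0.8525 and values discount at R = 1.24.
At expiry t=4: V(4,0)=-32.3865, V(4,1)=-27.6052, V(4,2)=-18.7730, V(4,3)=-2.4581, V(4,4)=27.6792
(3,0): S=7.8382. Δ = (V_up−V_dn)/(S_up−S_dn) = (-27.6052−-32.3865)/(10.4248−5.6435) = 1.0000. V = [p*·-27.6052 + (1−p*)·-32.3865]/1.24 = -22.8311. B = V − Δ·S = -30.6694.
(3,1): S=14.4789. Δ = (V_up−V_dn)/(S_up−S_dn) = (-18.7730−-27.6052)/(19.2570−10.4248) = 1.0000. V = [p*·-18.7730 + (1−p*)·-27.6052]/1.24 = -16.1904. B = V − Δ·S = -30.6694.
(3,2): S=26.7458. Δ = (V_up−V_dn)/(S_up−S_dn) = (-2.4581−-18.7730)/(35.5719−19.2570) = 1.0000. V = [p*·-2.4581 + (1−p*)·-18.7730]/1.24 = -3.9236. B = V − Δ·S = -30.6694.
(3,3): S=49.4054. Δ = (V_up−V_dn)/(S_up−S_dn) = (27.6792−-2.4581)/(65.7092−35.5719) = 1.0000. V = [p*·27.6792 + (1−p*)·-2.4581]/1.24 = 18.7360. B = V − Δ·S = -30.6694.
(2,0): S=10.8864. Δ = (V_up−V_dn)/(S_up−S_dn) = (-16.1904−-22.8311)/(14.4789−7.8382) = 1.0000. V = [p*·-16.1904 + (1−p*)·-22.8311]/1.24 = -13.8470. B = V − Δ·S = -24.7334.
(2,1): S=20.1096. Δ = (V_up−V_dn)/(S_up−S_dn) = (-3.9236−-16.1904)/(26.7458−14.4789) = 1.0000. V = [p*·-3.9236 + (1−p*)·-16.1904]/1.24 = -4.6238. B = V − Δ·S = -24.7334.
(2,2): S=37.1469. Δ = (V_up−V_dn)/(S_up−S_dn) = (18.7360−-3.9236)/(49.4054−26.7458) = 1.0000. V = [p*·18.7360 + (1−p*)·-3.9236]/1.24 = 12.4135. B = V − Δ·S = -24.7334.
(1,0): S=15.1200. Δ = (V_up−V_dn)/(S_up−S_dn) = (-4.6238−-13.8470)/(20.1096−10.8864) = 1.0000. V = [p*·-4.6238 + (1−p*)·-13.8470]/1.24 = -4.8263. B = V − Δ·S = -19.9463.
(1,1): S=27.9300. Δ = (V_up−V_dn)/(S_up−S_dn) = (12.4135−-4.6238)/(37.1469−20.1096) = 1.0000. V = [p*·12.4135 + (1−p*)·-4.6238]/1.24 = 7.9837. B = V − Δ·S = -19.9463.
(0,0): S=21.0000. Δ = (V_up−V_dn)/(S_up−S_dn) = (7.9837−-4.8263)/(27.9300−15.1200) = 1.0000. V = [p*·7.9837 + (1−p*)·-4.8263]/1.24 = 4.9143. B = V − Δ·S = -16.0857.
Check: Δ(0,0)·S0 + B(0,0) = 4.9143 = V0.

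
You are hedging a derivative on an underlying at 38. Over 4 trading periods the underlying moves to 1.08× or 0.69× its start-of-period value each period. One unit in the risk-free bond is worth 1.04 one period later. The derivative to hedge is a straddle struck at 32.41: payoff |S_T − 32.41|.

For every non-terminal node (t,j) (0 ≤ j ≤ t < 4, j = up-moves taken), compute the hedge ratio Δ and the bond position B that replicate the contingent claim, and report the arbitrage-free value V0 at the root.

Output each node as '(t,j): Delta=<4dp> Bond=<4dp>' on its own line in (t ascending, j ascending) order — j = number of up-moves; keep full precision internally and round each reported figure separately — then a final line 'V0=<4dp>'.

No-arbitrage ⇒ martingale measure with p* = (R−d)/(u−d) = 0.8974.
Terminal values V(4,·): V(4,0)=23.7965, V(4,1)=18.9280, V(4,2)=11.3077, V(4,3)=0.6196, V(4,4)=19.2886
Node (3,0) S=12.4833: V=(p*·18.9280+(1−p*)·23.7965)/1.04=18.6801; Δ=(18.9280−23.7965)/(13.4820−8.6135)=-1.0000; B=V−Δ·S=31.1635
Node (3,1) S=19.5391: V=(p*·11.3077+(1−p*)·18.9280)/1.04=11.6243; Δ=(11.3077−18.9280)/(21.1023−13.4820)=-1.0000; B=V−Δ·S=31.1635
Node (3,2) S=30.5830: V=(p*·0.6196+(1−p*)·11.3077)/1.04=1.6499; Δ=(0.6196−11.3077)/(33.0296−21.1023)=-0.8961; B=V−Δ·S=29.0552
Node (3,3) S=47.8691: V=(p*·19.2886+(1−p*)·0.6196)/1.04=16.7056; Δ=(19.2886−0.6196)/(51.6986−33.0296)=1.0000; B=V−Δ·S=-31.1635
Node (2,0) S=18.0918: V=(p*·11.6243+(1−p*)·18.6801)/1.04=11.8731; Δ=(11.6243−18.6801)/(19.5391−12.4833)=-1.0000; B=V−Δ·S=29.9649
Node (2,1) S=28.3176: V=(p*·1.6499+(1−p*)·11.6243)/1.04=2.5701; Δ=(1.6499−11.6243)/(30.5830−19.5391)=-0.9032; B=V−Δ·S=28.1456
Node (2,2) S=44.3232: V=(p*·16.7056+(1−p*)·1.6499)/1.04=14.5783; Δ=(16.7056−1.6499)/(47.8691−30.5830)=0.8710; B=V−Δ·S=-24.0261
Node (1,0) S=26.2200: V=(p*·2.5701+(1−p*)·11.8731)/1.04=3.3887; Δ=(2.5701−11.8731)/(28.3176−18.0918)=-0.9098; B=V−Δ·S=27.2425
Node (1,1) S=41.0400: V=(p*·14.5783+(1−p*)·2.5701)/1.04=12.8333; Δ=(14.5783−2.5701)/(44.3232−28.3176)=0.7503; B=V−Δ·S=-17.9569
Node (0,0) S=38.0000: V=(p*·12.8333+(1−p*)·3.3887)/1.04=11.4083; Δ=(12.8333−3.3887)/(41.0400−26.2200)=0.6373; B=V−Δ·S=-12.8087
The time-0 hedge costs 11.4083, which is the no-arbitrage price.

(0,0): Delta=0.6373 Bond=-12.8087
(1,0): Delta=-0.9098 Bond=27.2425
(1,1): Delta=0.7503 Bond=-17.9569
(2,0): Delta=-1.0000 Bond=29.9649
(2,1): Delta=-0.9032 Bond=28.1456
(2,2): Delta=0.8710 Bond=-24.0261
(3,0): Delta=-1.0000 Bond=31.1635
(3,1): Delta=-1.0000 Bond=31.1635
(3,2): Delta=-0.8961 Bond=29.0552
(3,3): Delta=1.0000 Bond=-31.1635
V0=11.4083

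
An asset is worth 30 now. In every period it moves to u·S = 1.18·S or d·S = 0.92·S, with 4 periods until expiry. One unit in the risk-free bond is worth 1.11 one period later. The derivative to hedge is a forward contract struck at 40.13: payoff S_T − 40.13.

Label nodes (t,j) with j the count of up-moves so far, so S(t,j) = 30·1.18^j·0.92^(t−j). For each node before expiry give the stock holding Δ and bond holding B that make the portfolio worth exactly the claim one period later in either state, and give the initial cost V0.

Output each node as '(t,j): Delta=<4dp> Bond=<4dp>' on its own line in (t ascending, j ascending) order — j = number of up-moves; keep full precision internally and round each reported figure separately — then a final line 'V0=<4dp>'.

(0,0): Delta=1.0000 Bond=-26.4349
(1,0): Delta=1.0000 Bond=-29.3427
(1,1): Delta=1.0000 Bond=-29.3427
(2,0): Delta=1.0000 Bond=-32.5704
(2,1): Delta=1.0000 Bond=-32.5704
(2,2): Delta=1.0000 Bond=-32.5704
(3,0): Delta=1.0000 Bond=-36.1532
(3,1): Delta=1.0000 Bond=-36.1532
(3,2): Delta=1.0000 Bond=-36.1532
(3,3): Delta=1.0000 Bond=-36.1532
V0=3.5651

Under the risk-neutral measure, an up-move has probability p* = (R−d)/(u−d) = 0.7308 and values discount at R = 1.11.
Terminal values V(4,·): V(4,0)=-18.6382, V(4,1)=-12.5644, V(4,2)=-4.7742, V(4,3)=5.2177, V(4,4)=18.0333
  t=3,j=0: stock 23.3606 → up 27.5656 (V=-12.5644), down 21.4918 (V=-18.6382). Price -12.7925; hedge Δ=1.0000, bond B=-36.1532.
  t=3,j=1: stock 29.9626 → up 35.3558 (V=-4.7742), down 27.5656 (V=-12.5644). Price -6.1906; hedge Δ=1.0000, bond B=-36.1532.
  t=3,j=2: stock 38.4302 → up 45.3477 (V=5.2177), down 35.3558 (V=-4.7742). Price 2.2771; hedge Δ=1.0000, bond B=-36.1532.
  t=3,j=3: stock 49.2910 → up 58.1633 (V=18.0333), down 45.3477 (V=5.2177). Price 13.1378; hedge Δ=1.0000, bond B=-36.1532.
  t=2,j=0: stock 25.3920 → up 29.9626 (V=-6.1906), down 23.3606 (V=-12.7925). Price -7.1784; hedge Δ=1.0000, bond B=-32.5704.
  t=2,j=1: stock 32.5680 → up 38.4302 (V=2.2771), down 29.9626 (V=-6.1906). Price -0.0024; hedge Δ=1.0000, bond B=-32.5704.
  t=2,j=2: stock 41.7720 → up 49.2910 (V=13.1378), down 38.4302 (V=2.2771). Price 9.2016; hedge Δ=1.0000, bond B=-32.5704.
  t=1,j=0: stock 27.6000 → up 32.5680 (V=-0.0024), down 25.3920 (V=-7.1784). Price -1.7427; hedge Δ=1.0000, bond B=-29.3427.
  t=1,j=1: stock 35.4000 → up 41.7720 (V=9.2016), down 32.5680 (V=-0.0024). Price 6.0573; hedge Δ=1.0000, bond B=-29.3427.
  t=0,j=0: stock 30.0000 → up 35.4000 (V=6.0573), down 27.6000 (V=-1.7427). Price 3.5651; hedge Δ=1.0000, bond B=-26.4349.
Self-financing check: at every node Δ·S+B equals the discounted successor values.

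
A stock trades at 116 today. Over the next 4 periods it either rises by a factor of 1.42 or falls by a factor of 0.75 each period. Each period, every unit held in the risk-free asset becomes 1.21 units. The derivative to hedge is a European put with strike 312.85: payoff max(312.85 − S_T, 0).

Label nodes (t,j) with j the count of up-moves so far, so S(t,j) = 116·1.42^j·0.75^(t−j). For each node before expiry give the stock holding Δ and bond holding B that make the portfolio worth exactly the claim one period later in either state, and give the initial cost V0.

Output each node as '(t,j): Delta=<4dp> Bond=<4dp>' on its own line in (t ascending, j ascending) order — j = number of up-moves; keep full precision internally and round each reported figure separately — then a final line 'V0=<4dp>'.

(0,0): Delta=-0.6268 Bond=119.1107
(1,0): Delta=-1.0000 Bond=176.5957
(1,1): Delta=-0.5368 Bond=129.3000
(2,0): Delta=-1.0000 Bond=213.6808
(2,1): Delta=-1.0000 Bond=213.6808
(2,2): Delta=-0.4251 Bond=130.3272
(3,0): Delta=-1.0000 Bond=258.5537
(3,1): Delta=-1.0000 Bond=258.5537
(3,2): Delta=-1.0000 Bond=258.5537
(3,3): Delta=-0.2864 Bond=111.6522
V0=46.4063

Under the risk-neutral measure, an up-move has probability p* = (R−d)/(u−d) = 0.6866 and values discount at R = 1.21.
At expiry t=4: V(4,0)=276.1469, V(4,1)=243.3588, V(4,2)=181.2799, V(4,3)=63.7439, V(4,4)=0.0000
(3,0): S=48.9375. Δ = (V_up−V_dn)/(S_up−S_dn) = (243.3588−276.1469)/(69.4912−36.7031) = -1.0000. V = [p*·243.3588 + (1−p*)·276.1469]/1.21 = 209.6162. B = V − Δ·S = 258.5537.
(3,1): S=92.6550. Δ = (V_up−V_dn)/(S_up−S_dn) = (181.2799−243.3588)/(131.5701−69.4913) = -1.0000. V = [p*·181.2799 + (1−p*)·243.3588]/1.21 = 165.8987. B = V − Δ·S = 258.5537.
(3,2): S=175.4268. Δ = (V_up−V_dn)/(S_up−S_dn) = (63.7439−181.2799)/(249.1061−131.5701) = -1.0000. V = [p*·63.7439 + (1−p*)·181.2799]/1.21 = 83.1269. B = V − Δ·S = 258.5537.
(3,3): S=332.1414. Δ = (V_up−V_dn)/(S_up−S_dn) = (0.0000−63.7439)/(471.6408−249.1061) = -0.2864. V = [p*·0.0000 + (1−p*)·63.7439]/1.21 = 16.5119. B = V − Δ·S = 111.6522.
(2,0): S=65.2500. Δ = (V_up−V_dn)/(S_up−S_dn) = (165.8987−209.6162)/(92.6550−48.9375) = -1.0000. V = [p*·165.8987 + (1−p*)·209.6162]/1.21 = 148.4308. B = V − Δ·S = 213.6808.
(2,1): S=123.5400. Δ = (V_up−V_dn)/(S_up−S_dn) = (83.1269−165.8987)/(175.4268−92.6550) = -1.0000. V = [p*·83.1269 + (1−p*)·165.8987]/1.21 = 90.1408. B = V − Δ·S = 213.6808.
(2,2): S=233.9024. Δ = (V_up−V_dn)/(S_up−S_dn) = (16.5119−83.1269)/(332.1414−175.4268) = -0.4251. V = [p*·16.5119 + (1−p*)·83.1269]/1.21 = 30.9019. B = V − Δ·S = 130.3272.
(1,0): S=87.0000. Δ = (V_up−V_dn)/(S_up−S_dn) = (90.1408−148.4308)/(123.5400−65.2500) = -1.0000. V = [p*·90.1408 + (1−p*)·148.4308]/1.21 = 89.5957. B = V − Δ·S = 176.5957.
(1,1): S=164.7200. Δ = (V_up−V_dn)/(S_up−S_dn) = (30.9019−90.1408)/(233.9024−123.5400) = -0.5368. V = [p*·30.9019 + (1−p*)·90.1408]/1.21 = 40.8837. B = V − Δ·S = 129.3000.
(0,0): S=116.0000. Δ = (V_up−V_dn)/(S_up−S_dn) = (40.8837−89.5957)/(164.7200−87.0000) = -0.6268. V = [p*·40.8837 + (1−p*)·89.5957]/1.21 = 46.4063. B = V − Δ·S = 119.1107.
The time-0 hedge costs 46.4063, which is the no-arbitrage price.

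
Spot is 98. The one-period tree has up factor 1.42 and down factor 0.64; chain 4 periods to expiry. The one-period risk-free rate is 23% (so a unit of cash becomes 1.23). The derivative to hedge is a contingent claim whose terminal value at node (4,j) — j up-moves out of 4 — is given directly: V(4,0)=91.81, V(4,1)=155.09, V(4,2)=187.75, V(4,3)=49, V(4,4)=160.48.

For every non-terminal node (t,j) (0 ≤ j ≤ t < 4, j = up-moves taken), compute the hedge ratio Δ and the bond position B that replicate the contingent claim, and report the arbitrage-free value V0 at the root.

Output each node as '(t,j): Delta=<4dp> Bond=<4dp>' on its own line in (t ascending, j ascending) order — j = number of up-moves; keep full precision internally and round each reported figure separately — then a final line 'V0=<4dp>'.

Under the risk-neutral measure, an up-move has probability p* = (R−d)/(u−d) = 0.7564 and values discount at R = 1.23.
Terminal payoffs: V(4,0)=91.8100, V(4,1)=155.0900, V(4,2)=187.7500, V(4,3)=49.0000, V(4,4)=160.4800
(3,0): S=25.6901. Δ = (V_up−V_dn)/(S_up−S_dn) = (155.0900−91.8100)/(36.4800−16.4417) = 3.1580. V = [p*·155.0900 + (1−p*)·91.8100]/1.23 = 113.5574. B = V − Δ·S = 32.4292.
(3,1): S=56.9999. Δ = (V_up−V_dn)/(S_up−S_dn) = (187.7500−155.0900)/(80.9399−36.4800) = 0.7346. V = [p*·187.7500 + (1−p*)·155.0900]/1.23 = 146.1743. B = V − Δ·S = 104.3025.
(3,2): S=126.4686. Δ = (V_up−V_dn)/(S_up−S_dn) = (49.0000−187.7500)/(179.5854−80.9399) = -1.4066. V = [p*·49.0000 + (1−p*)·187.7500]/1.23 = 67.3155. B = V − Δ·S = 245.2001.
(3,3): S=280.6022. Δ = (V_up−V_dn)/(S_up−S_dn) = (160.4800−49.0000)/(398.4552−179.5854) = 0.5093. V = [p*·160.4800 + (1−p*)·49.0000]/1.23 = 108.3940. B = V − Δ·S = -34.5291.
(2,0): S=40.1408. Δ = (V_up−V_dn)/(S_up−S_dn) = (146.1743−113.5574)/(56.9999−25.6901) = 1.0417. V = [p*·146.1743 + (1−p*)·113.5574]/1.23 = 112.3814. B = V − Δ·S = 70.5650.
(2,1): S=89.0624. Δ = (V_up−V_dn)/(S_up−S_dn) = (67.3155−146.1743)/(126.4686−56.9999) = -1.1352. V = [p*·67.3155 + (1−p*)·146.1743]/1.23 = 70.3453. B = V − Δ·S = 171.4463.
(2,2): S=197.6072. Δ = (V_up−V_dn)/(S_up−S_dn) = (108.3940−67.3155)/(280.6022−126.4686) = 0.2665. V = [p*·108.3940 + (1−p*)·67.3155]/1.23 = 79.9900. B = V − Δ·S = 27.3253.
(1,0): S=62.7200. Δ = (V_up−V_dn)/(S_up−S_dn) = (70.3453−112.3814)/(89.0624−40.1408) = -0.8593. V = [p*·70.3453 + (1−p*)·112.3814]/1.23 = 65.5161. B = V − Δ·S = 119.4086.
(1,1): S=139.1600. Δ = (V_up−V_dn)/(S_up−S_dn) = (79.9900−70.3453)/(197.6072−89.0624) = 0.0889. V = [p*·79.9900 + (1−p*)·70.3453]/1.23 = 63.1225. B = V − Δ·S = 50.7575.
(0,0): S=98.0000. Δ = (V_up−V_dn)/(S_up−S_dn) = (63.1225−65.5161)/(139.1600−62.7200) = -0.0313. V = [p*·63.1225 + (1−p*)·65.5161]/1.23 = 51.7931. B = V − Δ·S = 54.8619.
Each (Δ,B) replicates both successor values, so the strategy is self-financing and V0 is arbitrage-free.

(0,0): Delta=-0.0313 Bond=54.8619
(1,0): Delta=-0.8593 Bond=119.4086
(1,1): Delta=0.0889 Bond=50.7575
(2,0): Delta=1.0417 Bond=70.5650
(2,1): Delta=-1.1352 Bond=171.4463
(2,2): Delta=0.2665 Bond=27.3253
(3,0): Delta=3.1580 Bond=32.4292
(3,1): Delta=0.7346 Bond=104.3025
(3,2): Delta=-1.4066 Bond=245.2001
(3,3): Delta=0.5093 Bond=-34.5291
V0=51.7931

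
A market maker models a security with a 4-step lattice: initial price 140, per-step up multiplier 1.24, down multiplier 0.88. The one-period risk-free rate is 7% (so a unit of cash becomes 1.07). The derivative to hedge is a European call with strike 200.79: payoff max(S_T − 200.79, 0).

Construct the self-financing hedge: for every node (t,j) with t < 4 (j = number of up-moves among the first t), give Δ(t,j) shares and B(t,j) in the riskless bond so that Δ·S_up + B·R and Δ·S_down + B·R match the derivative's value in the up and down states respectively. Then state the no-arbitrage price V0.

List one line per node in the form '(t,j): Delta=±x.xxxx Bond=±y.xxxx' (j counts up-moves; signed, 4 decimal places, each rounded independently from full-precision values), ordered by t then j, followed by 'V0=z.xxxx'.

(0,0): Delta=0.4468 Bond=-47.6180
(1,0): Delta=0.1871 Bond=-18.9567
(1,1): Delta=0.6117 Bond=-79.5780
(2,0): Delta=0.0000 Bond=0.0000
(2,1): Delta=0.3059 Bond=-38.4322
(2,2): Delta=0.8059 Bond=-126.9472
(3,0): Delta=0.0000 Bond=0.0000
(3,1): Delta=0.0000 Bond=0.0000
(3,2): Delta=0.5001 Bond=-77.9163
(3,3): Delta=1.0000 Bond=-187.6542
V0=14.9322

The replicating-portfolio and risk-neutral prices coincide; use p* = (1.07−0.88)/(1.24−0.88) = 0.5278 for the latter.
Payoff layer (t=4): V(4,0)=0.0000, V(4,1)=0.0000, V(4,2)=0.0000, V(4,3)=34.1061, V(4,4)=130.1999
  t=3,j=0: stock 95.4061 → up 118.3035 (V=0.0000), down 83.9574 (V=0.0000). Price 0.0000; hedge Δ=0.0000, bond B=0.0000.
  t=3,j=1: stock 134.4358 → up 166.7004 (V=0.0000), down 118.3035 (V=0.0000). Price 0.0000; hedge Δ=0.0000, bond B=0.0000.
  t=3,j=2: stock 189.4323 → up 234.8961 (V=34.1061), down 166.7004 (V=0.0000). Price 16.8228; hedge Δ=0.5001, bond B=-77.9163.
  t=3,j=3: stock 266.9274 → up 330.9899 (V=130.1999), down 234.8961 (V=34.1061). Price 79.2732; hedge Δ=1.0000, bond B=-187.6542.
  t=2,j=0: stock 108.4160 → up 134.4358 (V=0.0000), down 95.4061 (V=0.0000). Price 0.0000; hedge Δ=0.0000, bond B=0.0000.
  t=2,j=1: stock 152.7680 → up 189.4323 (V=16.8228), down 134.4358 (V=0.0000). Price 8.2979; hedge Δ=0.3059, bond B=-38.4322.
  t=2,j=2: stock 215.2640 → up 266.9274 (V=79.2732), down 189.4323 (V=16.8228). Price 46.5259; hedge Δ=0.8059, bond B=-126.9472.
  t=1,j=0: stock 123.2000 → up 152.7680 (V=8.2979), down 108.4160 (V=0.0000). Price 4.0929; hedge Δ=0.1871, bond B=-18.9567.
  t=1,j=1: stock 173.6000 → up 215.2640 (V=46.5259), down 152.7680 (V=8.2979). Price 26.6110; hedge Δ=0.6117, bond B=-79.5780.
  t=0,j=0: stock 140.0000 → up 173.6000 (V=26.6110), down 123.2000 (V=4.0929). Price 14.9322; hedge Δ=0.4468, bond B=-47.6180.
Root portfolio cost Δ·140+B reproduces V0=14.9322.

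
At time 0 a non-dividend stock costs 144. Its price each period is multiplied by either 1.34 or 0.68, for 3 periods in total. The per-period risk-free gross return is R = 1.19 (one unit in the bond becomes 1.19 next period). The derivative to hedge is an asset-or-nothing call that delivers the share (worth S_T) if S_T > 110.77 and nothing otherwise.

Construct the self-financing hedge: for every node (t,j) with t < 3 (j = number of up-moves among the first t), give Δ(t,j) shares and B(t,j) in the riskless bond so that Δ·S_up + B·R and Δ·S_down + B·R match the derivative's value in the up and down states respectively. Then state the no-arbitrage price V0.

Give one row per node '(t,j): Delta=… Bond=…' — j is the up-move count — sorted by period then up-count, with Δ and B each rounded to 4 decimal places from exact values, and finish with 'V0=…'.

The replicating-portfolio and risk-neutral prices coincide; use p* = (1.19−0.68)/(1.34−0.68) = 0.7727 for the latter.
Terminal payoffs: V(3,0)=0.0000, V(3,1)=0.0000, V(3,2)=175.8252, V(3,3)=346.4790
(2,0): S=66.5856. Δ = (V_up−V_dn)/(S_up−S_dn) = (0.0000−0.0000)/(89.2247−45.2782) = 0.0000. V = [p*·0.0000 + (1−p*)·0.0000]/1.19 = 0.0000. B = V − Δ·S = 0.0000.
(2,1): S=131.2128. Δ = (V_up−V_dn)/(S_up−S_dn) = (175.8252−0.0000)/(175.8252−89.2247) = 2.0303. V = [p*·175.8252 + (1−p*)·0.0000]/1.19 = 114.1722. B = V − Δ·S = -152.2296.
(2,2): S=258.5664. Δ = (V_up−V_dn)/(S_up−S_dn) = (346.4790−175.8252)/(346.4790−175.8252) = 1.0000. V = [p*·346.4790 + (1−p*)·175.8252]/1.19 = 258.5664. B = V − Δ·S = 0.0000.
(1,0): S=97.9200. Δ = (V_up−V_dn)/(S_up−S_dn) = (114.1722−0.0000)/(131.2128−66.5856) = 1.7666. V = [p*·114.1722 + (1−p*)·0.0000]/1.19 = 74.1378. B = V − Δ·S = -98.8504.
(1,1): S=192.9600. Δ = (V_up−V_dn)/(S_up−S_dn) = (258.5664−114.1722)/(258.5664−131.2128) = 1.1338. V = [p*·258.5664 + (1−p*)·114.1722]/1.19 = 189.7055. B = V − Δ·S = -29.0736.
(0,0): S=144.0000. Δ = (V_up−V_dn)/(S_up−S_dn) = (189.7055−74.1378)/(192.9600−97.9200) = 1.2160. V = [p*·189.7055 + (1−p*)·74.1378]/1.19 = 137.3446. B = V − Δ·S = -37.7580.
Self-financing check: at every node Δ·S+B equals the discounted successor values.

(0,0): Delta=1.2160 Bond=-37.7580
(1,0): Delta=1.7666 Bond=-98.8504
(1,1): Delta=1.1338 Bond=-29.0736
(2,0): Delta=0.0000 Bond=0.0000
(2,1): Delta=2.0303 Bond=-152.2296
(2,2): Delta=1.0000 Bond=0.0000
V0=137.3446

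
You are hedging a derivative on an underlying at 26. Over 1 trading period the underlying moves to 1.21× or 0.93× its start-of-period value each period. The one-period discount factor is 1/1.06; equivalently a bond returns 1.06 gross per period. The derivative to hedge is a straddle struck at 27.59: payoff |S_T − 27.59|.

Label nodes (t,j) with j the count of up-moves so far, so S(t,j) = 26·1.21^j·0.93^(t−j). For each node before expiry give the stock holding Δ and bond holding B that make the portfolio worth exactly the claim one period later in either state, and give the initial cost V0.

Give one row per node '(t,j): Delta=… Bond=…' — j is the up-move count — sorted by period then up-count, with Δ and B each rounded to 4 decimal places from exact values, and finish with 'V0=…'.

No-arbitrage ⇒ martingale measure with p* = (R−d)/(u−d) = 0.4643.
Terminal values V(1,·): V(1,0)=3.4100, V(1,1)=3.8700
  t=0,j=0: stock 26.0000 → up 31.4600 (V=3.8700), down 24.1800 (V=3.4100). Price 3.4185; hedge Δ=0.0632, bond B=1.7756.
Each (Δ,B) replicates both successor values, so the strategy is self-financing and V0 is arbitrage-free.

(0,0): Delta=0.0632 Bond=1.7756
V0=3.4185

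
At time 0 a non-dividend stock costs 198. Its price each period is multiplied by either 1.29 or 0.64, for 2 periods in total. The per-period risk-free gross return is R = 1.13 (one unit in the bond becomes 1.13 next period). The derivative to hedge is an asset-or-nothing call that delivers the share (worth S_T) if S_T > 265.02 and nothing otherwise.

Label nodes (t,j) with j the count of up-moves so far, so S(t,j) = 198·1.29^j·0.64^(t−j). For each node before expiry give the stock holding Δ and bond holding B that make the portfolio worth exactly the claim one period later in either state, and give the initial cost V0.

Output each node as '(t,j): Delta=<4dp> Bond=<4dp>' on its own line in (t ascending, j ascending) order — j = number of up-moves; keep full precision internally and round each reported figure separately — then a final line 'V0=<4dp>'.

(0,0): Delta=1.7079 Bond=-191.5301
(1,0): Delta=0.0000 Bond=0.0000
(1,1): Delta=1.9846 Bond=-287.0997
V0=146.6402

Under the risk-neutral measure, an up-move has probability p* = (R−d)/(u−d) = 0.7538 and values discount at R = 1.13.
Terminal payoffs: V(2,0)=0.0000, V(2,1)=0.0000, V(2,2)=329.4918
(1,0): S=126.7200. Δ = (V_up−V_dn)/(S_up−S_dn) = (0.0000−0.0000)/(163.4688−81.1008) = 0.0000. V = [p*·0.0000 + (1−p*)·0.0000]/1.13 = 0.0000. B = V − Δ·S = 0.0000.
(1,1): S=255.4200. Δ = (V_up−V_dn)/(S_up−S_dn) = (329.4918−0.0000)/(329.4918−163.4688) = 1.9846. V = [p*·329.4918 + (1−p*)·0.0000]/1.13 = 219.8107. B = V − Δ·S = -287.0997.
(0,0): S=198.0000. Δ = (V_up−V_dn)/(S_up−S_dn) = (219.8107−0.0000)/(255.4200−126.7200) = 1.7079. V = [p*·219.8107 + (1−p*)·0.0000]/1.13 = 146.6402. B = V − Δ·S = -191.5301.
Each (Δ,B) replicates both successor values, so the strategy is self-financing and V0 is arbitrage-free.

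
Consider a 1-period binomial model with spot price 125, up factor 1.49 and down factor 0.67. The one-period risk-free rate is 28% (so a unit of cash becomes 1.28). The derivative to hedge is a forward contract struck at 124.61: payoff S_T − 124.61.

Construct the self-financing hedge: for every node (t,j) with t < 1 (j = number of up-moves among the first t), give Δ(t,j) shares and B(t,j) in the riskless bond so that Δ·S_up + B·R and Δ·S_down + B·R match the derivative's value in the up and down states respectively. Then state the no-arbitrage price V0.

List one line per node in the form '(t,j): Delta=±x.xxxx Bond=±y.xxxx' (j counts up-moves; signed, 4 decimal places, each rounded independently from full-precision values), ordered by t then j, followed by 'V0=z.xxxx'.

The replicating-portfolio and risk-neutral prices coincide; use p* = (1.28−0.67)/(1.49−0.67) = 0.7439 for the latter.
Terminal payoffs: V(1,0)=-40.8600, V(1,1)=61.6400
(0,0): S=125.0000. Δ = (V_up−V_dn)/(S_up−S_dn) = (61.6400−-40.8600)/(186.2500−83.7500) = 1.0000. V = [p*·61.6400 + (1−p*)·-40.8600]/1.28 = 27.6484. B = V − Δ·S = -97.3516.
Self-financing check: at every node Δ·S+B equals the discounted successor values.

(0,0): Delta=1.0000 Bond=-97.3516
V0=27.6484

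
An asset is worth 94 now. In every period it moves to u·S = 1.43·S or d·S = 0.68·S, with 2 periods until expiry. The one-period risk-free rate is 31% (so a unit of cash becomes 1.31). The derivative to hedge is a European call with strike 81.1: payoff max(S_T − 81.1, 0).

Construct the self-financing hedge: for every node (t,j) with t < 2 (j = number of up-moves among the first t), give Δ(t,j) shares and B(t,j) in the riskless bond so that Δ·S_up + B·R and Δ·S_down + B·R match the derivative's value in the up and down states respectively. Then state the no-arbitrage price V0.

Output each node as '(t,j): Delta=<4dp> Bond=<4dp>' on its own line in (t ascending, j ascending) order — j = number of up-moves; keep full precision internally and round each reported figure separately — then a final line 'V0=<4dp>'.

(0,0): Delta=0.9348 Bond=-40.5681
(1,0): Delta=0.2150 Bond=-7.1326
(1,1): Delta=1.0000 Bond=-61.9084
V0=47.3031

No-arbitrage ⇒ martingale measure with p* = (R−d)/(u−d) = 0.8400.
At expiry t=2: V(2,0)=0.0000, V(2,1)=10.3056, V(2,2)=111.1206
(1,0): S=63.9200. Δ = (V_up−V_dn)/(S_up−S_dn) = (10.3056−0.0000)/(91.4056−43.4656) = 0.2150. V = [p*·10.3056 + (1−p*)·0.0000]/1.31 = 6.6082. B = V − Δ·S = -7.1326.
(1,1): S=134.4200. Δ = (V_up−V_dn)/(S_up−S_dn) = (111.1206−10.3056)/(192.2206−91.4056) = 1.0000. V = [p*·111.1206 + (1−p*)·10.3056]/1.31 = 72.5116. B = V − Δ·S = -61.9084.
(0,0): S=94.0000. Δ = (V_up−V_dn)/(S_up−S_dn) = (72.5116−6.6082)/(134.4200−63.9200) = 0.9348. V = [p*·72.5116 + (1−p*)·6.6082]/1.31 = 47.3031. B = V − Δ·S = -40.5681.
Self-financing check: at every node Δ·S+B equals the discounted successor values.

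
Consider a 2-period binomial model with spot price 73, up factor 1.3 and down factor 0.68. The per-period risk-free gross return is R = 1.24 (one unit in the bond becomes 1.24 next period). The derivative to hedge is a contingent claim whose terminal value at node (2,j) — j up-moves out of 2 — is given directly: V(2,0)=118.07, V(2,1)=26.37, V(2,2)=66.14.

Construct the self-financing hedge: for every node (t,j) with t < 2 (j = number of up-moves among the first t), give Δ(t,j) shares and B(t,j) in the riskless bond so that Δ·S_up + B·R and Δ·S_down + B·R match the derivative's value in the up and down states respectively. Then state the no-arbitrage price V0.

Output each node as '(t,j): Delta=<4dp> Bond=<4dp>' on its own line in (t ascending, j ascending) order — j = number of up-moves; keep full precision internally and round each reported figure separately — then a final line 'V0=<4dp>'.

Since d<R<u, set p* = (R−d)/(u−d) = 0.9032; price each node as the discounted p*-expectation of its children.
Terminal values V(2,·): V(2,0)=118.0700, V(2,1)=26.3700, V(2,2)=66.1400
(1,0): S=49.6400. Δ = (V_up−V_dn)/(S_up−S_dn) = (26.3700−118.0700)/(64.5320−33.7552) = -2.9795. V = [p*·26.3700 + (1−p*)·118.0700]/1.24 = 28.4227. B = V − Δ·S = 176.3260.
(1,1): S=94.9000. Δ = (V_up−V_dn)/(S_up−S_dn) = (66.1400−26.3700)/(123.3700−64.5320) = 0.6759. V = [p*·66.1400 + (1−p*)·26.3700]/1.24 = 50.2349. B = V − Δ·S = -13.9102.
(0,0): S=73.0000. Δ = (V_up−V_dn)/(S_up−S_dn) = (50.2349−28.4227)/(94.9000−49.6400) = 0.4819. V = [p*·50.2349 + (1−p*)·28.4227]/1.24 = 38.8097. B = V − Δ·S = 3.6288.
Check: Δ(0,0)·S0 + B(0,0) = 38.8097 = V0.

(0,0): Delta=0.4819 Bond=3.6288
(1,0): Delta=-2.9795 Bond=176.3260
(1,1): Delta=0.6759 Bond=-13.9102
V0=38.8097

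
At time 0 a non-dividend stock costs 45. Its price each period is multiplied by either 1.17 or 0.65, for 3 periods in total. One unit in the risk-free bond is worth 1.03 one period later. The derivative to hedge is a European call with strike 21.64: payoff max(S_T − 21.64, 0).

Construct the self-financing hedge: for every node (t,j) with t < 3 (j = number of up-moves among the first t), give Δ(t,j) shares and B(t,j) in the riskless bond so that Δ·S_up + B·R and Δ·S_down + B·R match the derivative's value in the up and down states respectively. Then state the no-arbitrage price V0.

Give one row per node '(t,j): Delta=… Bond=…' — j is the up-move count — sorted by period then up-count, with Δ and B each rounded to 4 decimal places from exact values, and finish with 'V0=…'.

(0,0): Delta=0.9729 Bond=-18.4183
(1,0): Delta=0.8405 Bond=-15.0979
(1,1): Delta=1.0000 Bond=-20.3978
(2,0): Delta=0.0612 Bond=-0.7338
(2,1): Delta=1.0000 Bond=-21.0097
(2,2): Delta=1.0000 Bond=-21.0097
V0=25.3621

The replicating-portfolio and risk-neutral prices coincide; use p* = (1.03−0.65)/(1.17−0.65) = 0.7308 for the latter.
At expiry t=3: V(3,0)=0.0000, V(3,1)=0.6046, V(3,2)=18.4003, V(3,3)=50.4326
Node (2,0) S=19.0125: V=(p*·0.6046+(1−p*)·0.0000)/1.03=0.4290; Δ=(0.6046−0.0000)/(22.2446−12.3581)=0.0612; B=V−Δ·S=-0.7338
Node (2,1) S=34.2225: V=(p*·18.4003+(1−p*)·0.6046)/1.03=13.2128; Δ=(18.4003−0.6046)/(40.0403−22.2446)=1.0000; B=V−Δ·S=-21.0097
Node (2,2) S=61.6005: V=(p*·50.4326+(1−p*)·18.4003)/1.03=40.5908; Δ=(50.4326−18.4003)/(72.0726−40.0403)=1.0000; B=V−Δ·S=-21.0097
Node (1,0) S=29.2500: V=(p*·13.2128+(1−p*)·0.4290)/1.03=9.4864; Δ=(13.2128−0.4290)/(34.2225−19.0125)=0.8405; B=V−Δ·S=-15.0979
Node (1,1) S=52.6500: V=(p*·40.5908+(1−p*)·13.2128)/1.03=32.2522; Δ=(40.5908−13.2128)/(61.6005−34.2225)=1.0000; B=V−Δ·S=-20.3978
Node (0,0) S=45.0000: V=(p*·32.2522+(1−p*)·9.4864)/1.03=25.3621; Δ=(32.2522−9.4864)/(52.6500−29.2500)=0.9729; B=V−Δ·S=-18.4183
Self-financing check: at every node Δ·S+B equals the discounted successor values.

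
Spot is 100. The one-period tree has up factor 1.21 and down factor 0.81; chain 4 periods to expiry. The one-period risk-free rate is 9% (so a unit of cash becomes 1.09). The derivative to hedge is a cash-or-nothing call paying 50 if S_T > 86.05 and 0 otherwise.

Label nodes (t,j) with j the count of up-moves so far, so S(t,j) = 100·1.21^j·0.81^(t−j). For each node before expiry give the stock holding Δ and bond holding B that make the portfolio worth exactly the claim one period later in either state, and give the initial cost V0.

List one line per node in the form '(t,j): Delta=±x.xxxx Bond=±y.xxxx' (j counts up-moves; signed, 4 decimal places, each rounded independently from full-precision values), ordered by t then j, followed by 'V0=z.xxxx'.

Risk-neutral probability p* = (R−d)/(u−d) = (1.09−0.81)/(1.21−0.81) = 0.7000.
At expiry t=4: V(4,0)=0.0000, V(4,1)=0.0000, V(4,2)=50.0000, V(4,3)=50.0000, V(4,4)=50.0000
Node (3,0) S=53.1441: V=(p*·0.0000+(1−p*)·0.0000)/1.09=0.0000; Δ=(0.0000−0.0000)/(64.3044−43.0467)=0.0000; B=V−Δ·S=0.0000
Node (3,1) S=79.3881: V=(p*·50.0000+(1−p*)·0.0000)/1.09=32.1101; Δ=(50.0000−0.0000)/(96.0596−64.3044)=1.5745; B=V−Δ·S=-92.8899
Node (3,2) S=118.5921: V=(p*·50.0000+(1−p*)·50.0000)/1.09=45.8716; Δ=(50.0000−50.0000)/(143.4964−96.0596)=0.0000; B=V−Δ·S=45.8716
Node (3,3) S=177.1561: V=(p*·50.0000+(1−p*)·50.0000)/1.09=45.8716; Δ=(50.0000−50.0000)/(214.3589−143.4964)=0.0000; B=V−Δ·S=45.8716
Node (2,0) S=65.6100: V=(p*·32.1101+(1−p*)·0.0000)/1.09=20.6212; Δ=(32.1101−0.0000)/(79.3881−53.1441)=1.2235; B=V−Δ·S=-59.6541
Node (2,1) S=98.0100: V=(p*·45.8716+(1−p*)·32.1101)/1.09=38.2964; Δ=(45.8716−32.1101)/(118.5921−79.3881)=0.3510; B=V−Δ·S=3.8928
Node (2,2) S=146.4100: V=(p*·45.8716+(1−p*)·45.8716)/1.09=42.0840; Δ=(45.8716−45.8716)/(177.1561−118.5921)=0.0000; B=V−Δ·S=42.0840
Node (1,0) S=81.0000: V=(p*·38.2964+(1−p*)·20.6212)/1.09=30.2696; Δ=(38.2964−20.6212)/(98.0100−65.6100)=0.5455; B=V−Δ·S=-13.9186
Node (1,1) S=121.0000: V=(p*·42.0840+(1−p*)·38.2964)/1.09=37.5667; Δ=(42.0840−38.2964)/(146.4100−98.0100)=0.0783; B=V−Δ·S=28.0978
Node (0,0) S=100.0000: V=(p*·37.5667+(1−p*)·30.2696)/1.09=32.4565; Δ=(37.5667−30.2696)/(121.0000−81.0000)=0.1824; B=V−Δ·S=14.2137
Check: Δ(0,0)·S0 + B(0,0) = 32.4565 = V0.

(0,0): Delta=0.1824 Bond=14.2137
(1,0): Delta=0.5455 Bond=-13.9186
(1,1): Delta=0.0783 Bond=28.0978
(2,0): Delta=1.2235 Bond=-59.6541
(2,1): Delta=0.3510 Bond=3.8928
(2,2): Delta=0.0000 Bond=42.0840
(3,0): Delta=0.0000 Bond=0.0000
(3,1): Delta=1.5745 Bond=-92.8899
(3,2): Delta=0.0000 Bond=45.8716
(3,3): Delta=0.0000 Bond=45.8716
V0=32.4565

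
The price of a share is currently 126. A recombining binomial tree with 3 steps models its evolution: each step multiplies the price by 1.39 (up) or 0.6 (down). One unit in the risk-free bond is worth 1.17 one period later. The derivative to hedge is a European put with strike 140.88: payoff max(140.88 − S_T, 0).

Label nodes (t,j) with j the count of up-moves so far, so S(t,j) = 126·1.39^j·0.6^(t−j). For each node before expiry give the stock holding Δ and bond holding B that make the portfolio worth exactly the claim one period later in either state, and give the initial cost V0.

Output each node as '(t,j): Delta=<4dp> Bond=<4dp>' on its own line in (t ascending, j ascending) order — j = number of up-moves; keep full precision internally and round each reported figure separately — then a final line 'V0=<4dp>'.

No-arbitrage ⇒ martingale measure with p* = (R−d)/(u−d) = 0.7215.
Payoff layer (t=3): V(3,0)=113.6640, V(3,1)=77.8296, V(3,2)=0.0000, V(3,3)=0.0000
(2,0): S=45.3600. Δ = (V_up−V_dn)/(S_up−S_dn) = (77.8296−113.6640)/(63.0504−27.2160) = -1.0000. V = [p*·77.8296 + (1−p*)·113.6640]/1.17 = 75.0503. B = V − Δ·S = 120.4103.
(2,1): S=105.0840. Δ = (V_up−V_dn)/(S_up−S_dn) = (0.0000−77.8296)/(146.0668−63.0504) = -0.9375. V = [p*·0.0000 + (1−p*)·77.8296]/1.17 = 18.5248. B = V − Δ·S = 117.0433.
(2,2): S=243.4446. Δ = (V_up−V_dn)/(S_up−S_dn) = (0.0000−0.0000)/(338.3880−146.0668) = 0.0000. V = [p*·0.0000 + (1−p*)·0.0000]/1.17 = 0.0000. B = V − Δ·S = 0.0000.
(1,0): S=75.6000. Δ = (V_up−V_dn)/(S_up−S_dn) = (18.5248−75.0503)/(105.0840−45.3600) = -0.9464. V = [p*·18.5248 + (1−p*)·75.0503]/1.17 = 29.2873. B = V − Δ·S = 100.8384.
(1,1): S=175.1400. Δ = (V_up−V_dn)/(S_up−S_dn) = (0.0000−18.5248)/(243.4446−105.0840) = -0.1339. V = [p*·0.0000 + (1−p*)·18.5248]/1.17 = 4.4092. B = V − Δ·S = 27.8584.
(0,0): S=126.0000. Δ = (V_up−V_dn)/(S_up−S_dn) = (4.4092−29.2873)/(175.1400−75.6000) = -0.2499. V = [p*·4.4092 + (1−p*)·29.2873]/1.17 = 9.6900. B = V − Δ·S = 41.1812.
Self-financing check: at every node Δ·S+B equals the discounted successor values.

(0,0): Delta=-0.2499 Bond=41.1812
(1,0): Delta=-0.9464 Bond=100.8384
(1,1): Delta=-0.1339 Bond=27.8584
(2,0): Delta=-1.0000 Bond=120.4103
(2,1): Delta=-0.9375 Bond=117.0433
(2,2): Delta=0.0000 Bond=0.0000
V0=9.6900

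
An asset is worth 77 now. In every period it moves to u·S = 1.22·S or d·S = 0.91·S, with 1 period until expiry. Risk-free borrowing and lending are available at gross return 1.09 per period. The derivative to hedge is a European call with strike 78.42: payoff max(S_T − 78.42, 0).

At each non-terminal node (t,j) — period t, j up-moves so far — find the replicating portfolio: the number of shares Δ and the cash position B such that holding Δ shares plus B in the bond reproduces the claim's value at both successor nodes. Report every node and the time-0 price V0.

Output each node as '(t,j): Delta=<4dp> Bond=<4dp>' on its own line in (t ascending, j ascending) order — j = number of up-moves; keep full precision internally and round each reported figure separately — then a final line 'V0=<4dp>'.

(0,0): Delta=0.6502 Bond=-41.7970
V0=8.2675

Since d<R<u, set p* = (R−d)/(u−d) = 0.5806; price each node as the discounted p*-expectation of its children.
Terminal payoffs: V(1,0)=0.0000, V(1,1)=15.5200
Node (0,0) S=77.0000: V=(p*·15.5200+(1−p*)·0.0000)/1.09=8.2675; Δ=(15.5200−0.0000)/(93.9400−70.0700)=0.6502; B=V−Δ·S=-41.7970
Each (Δ,B) replicates both successor values, so the strategy is self-financing and V0 is arbitrage-free.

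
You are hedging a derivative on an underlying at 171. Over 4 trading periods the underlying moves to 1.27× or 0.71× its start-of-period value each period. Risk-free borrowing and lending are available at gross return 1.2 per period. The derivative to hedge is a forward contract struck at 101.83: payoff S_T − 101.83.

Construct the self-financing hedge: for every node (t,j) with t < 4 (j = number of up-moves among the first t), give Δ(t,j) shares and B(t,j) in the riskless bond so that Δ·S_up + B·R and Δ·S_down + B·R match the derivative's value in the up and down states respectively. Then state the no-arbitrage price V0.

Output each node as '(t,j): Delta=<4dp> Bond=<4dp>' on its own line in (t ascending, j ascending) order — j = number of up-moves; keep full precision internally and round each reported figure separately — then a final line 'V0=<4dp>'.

(0,0): Delta=1.0000 Bond=-49.1078
(1,0): Delta=1.0000 Bond=-58.9294
(1,1): Delta=1.0000 Bond=-58.9294
(2,0): Delta=1.0000 Bond=-70.7153
(2,1): Delta=1.0000 Bond=-70.7153
(2,2): Delta=1.0000 Bond=-70.7153
(3,0): Delta=1.0000 Bond=-84.8583
(3,1): Delta=1.0000 Bond=-84.8583
(3,2): Delta=1.0000 Bond=-84.8583
(3,3): Delta=1.0000 Bond=-84.8583
V0=121.8922

The replicating-portfolio and risk-neutral prices coincide; use p* = (1.2−0.71)/(1.27−0.71) = 0.8750 for the latter.
At expiry t=4: V(4,0)=-58.3760, V(4,1)=-24.1025, V(4,2)=37.2038, V(4,3)=146.8642, V(4,4)=343.0173
Node (3,0) S=61.2028: V=(p*·-24.1025+(1−p*)·-58.3760)/1.2=-23.6556; Δ=(-24.1025−-58.3760)/(77.7275−43.4540)=1.0000; B=V−Δ·S=-84.8583
Node (3,1) S=109.4754: V=(p*·37.2038+(1−p*)·-24.1025)/1.2=24.6171; Δ=(37.2038−-24.1025)/(139.0338−77.7275)=1.0000; B=V−Δ·S=-84.8583
Node (3,2) S=195.8222: V=(p*·146.8642+(1−p*)·37.2038)/1.2=110.9639; Δ=(146.8642−37.2038)/(248.6942−139.0338)=1.0000; B=V−Δ·S=-84.8583
Node (3,3) S=350.2735: V=(p*·343.0173+(1−p*)·146.8642)/1.2=265.4152; Δ=(343.0173−146.8642)/(444.8473−248.6942)=1.0000; B=V−Δ·S=-84.8583
Node (2,0) S=86.2011: V=(p*·24.6171+(1−p*)·-23.6556)/1.2=15.4858; Δ=(24.6171−-23.6556)/(109.4754−61.2028)=1.0000; B=V−Δ·S=-70.7153
Node (2,1) S=154.1907: V=(p*·110.9639+(1−p*)·24.6171)/1.2=83.4754; Δ=(110.9639−24.6171)/(195.8222−109.4754)=1.0000; B=V−Δ·S=-70.7153
Node (2,2) S=275.8059: V=(p*·265.4152+(1−p*)·110.9639)/1.2=205.0906; Δ=(265.4152−110.9639)/(350.2735−195.8222)=1.0000; B=V−Δ·S=-70.7153
Node (1,0) S=121.4100: V=(p*·83.4754+(1−p*)·15.4858)/1.2=62.4806; Δ=(83.4754−15.4858)/(154.1907−86.2011)=1.0000; B=V−Δ·S=-58.9294
Node (1,1) S=217.1700: V=(p*·205.0906+(1−p*)·83.4754)/1.2=158.2406; Δ=(205.0906−83.4754)/(275.8059−154.1907)=1.0000; B=V−Δ·S=-58.9294
Node (0,0) S=171.0000: V=(p*·158.2406+(1−p*)·62.4806)/1.2=121.8922; Δ=(158.2406−62.4806)/(217.1700−121.4100)=1.0000; B=V−Δ·S=-49.1078
Self-financing check: at every node Δ·S+B equals the discounted successor values.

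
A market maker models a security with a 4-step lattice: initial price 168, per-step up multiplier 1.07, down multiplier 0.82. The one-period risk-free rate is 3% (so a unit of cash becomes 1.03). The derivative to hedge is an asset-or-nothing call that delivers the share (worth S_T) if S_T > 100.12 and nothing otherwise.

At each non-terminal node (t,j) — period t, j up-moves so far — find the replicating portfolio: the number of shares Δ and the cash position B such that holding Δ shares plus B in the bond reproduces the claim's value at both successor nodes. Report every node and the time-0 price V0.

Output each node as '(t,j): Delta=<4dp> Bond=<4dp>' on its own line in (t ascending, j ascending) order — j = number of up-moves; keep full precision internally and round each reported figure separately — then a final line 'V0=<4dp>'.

Under the risk-neutral measure, an up-move has probability p* = (R−d)/(u−d) = 0.8400 and values discount at R = 1.03.
At expiry t=4: V(4,0)=0.0000, V(4,1)=0.0000, V(4,2)=129.3316, V(4,3)=168.7619, V(4,4)=220.2137
  t=3,j=0: stock 92.6298 → up 99.1139 (V=0.0000), down 75.9565 (V=0.0000). Price 0.0000; hedge Δ=0.0000, bond B=0.0000.
  t=3,j=1: stock 120.8706 → up 129.3316 (V=129.3316), down 99.1139 (V=0.0000). Price 105.4743; hedge Δ=4.2800, bond B=-411.8520.
  t=3,j=2: stock 157.7214 → up 168.7619 (V=168.7619), down 129.3316 (V=129.3316). Price 157.7214; hedge Δ=1.0000, bond B=0.0000.
  t=3,j=3: stock 205.8072 → up 220.2137 (V=220.2137), down 168.7619 (V=168.7619). Price 205.8072; hedge Δ=1.0000, bond B=0.0000.
  t=2,j=0: stock 112.9632 → up 120.8706 (V=105.4743), down 92.6298 (V=0.0000). Price 86.0179; hedge Δ=3.7348, bond B=-335.8793.
  t=2,j=1: stock 147.4032 → up 157.7214 (V=157.7214), down 120.8706 (V=105.4743). Price 145.0115; hedge Δ=1.4178, bond B=-63.9770.
  t=2,j=2: stock 192.3432 → up 205.8072 (V=205.8072), down 157.7214 (V=157.7214). Price 192.3432; hedge Δ=1.0000, bond B=0.0000.
  t=1,j=0: stock 137.7600 → up 147.4032 (V=145.0115), down 112.9632 (V=86.0179). Price 131.6238; hedge Δ=1.7129, bond B=-104.3508.
  t=1,j=1: stock 179.7600 → up 192.3432 (V=192.3432), down 147.4032 (V=145.0115). Price 179.3885; hedge Δ=1.0532, bond B=-9.9382.
  t=0,j=0: stock 168.0000 → up 179.7600 (V=179.3885), down 137.7600 (V=131.6238). Price 166.7438; hedge Δ=1.1373, bond B=-24.3148.
Each (Δ,B) replicates both successor values, so the strategy is self-financing and V0 is arbitrage-free.

(0,0): Delta=1.1373 Bond=-24.3148
(1,0): Delta=1.7129 Bond=-104.3508
(1,1): Delta=1.0532 Bond=-9.9382
(2,0): Delta=3.7348 Bond=-335.8793
(2,1): Delta=1.4178 Bond=-63.9770
(2,2): Delta=1.0000 Bond=0.0000
(3,0): Delta=0.0000 Bond=0.0000
(3,1): Delta=4.2800 Bond=-411.8520
(3,2): Delta=1.0000 Bond=0.0000
(3,3): Delta=1.0000 Bond=0.0000
V0=166.7438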